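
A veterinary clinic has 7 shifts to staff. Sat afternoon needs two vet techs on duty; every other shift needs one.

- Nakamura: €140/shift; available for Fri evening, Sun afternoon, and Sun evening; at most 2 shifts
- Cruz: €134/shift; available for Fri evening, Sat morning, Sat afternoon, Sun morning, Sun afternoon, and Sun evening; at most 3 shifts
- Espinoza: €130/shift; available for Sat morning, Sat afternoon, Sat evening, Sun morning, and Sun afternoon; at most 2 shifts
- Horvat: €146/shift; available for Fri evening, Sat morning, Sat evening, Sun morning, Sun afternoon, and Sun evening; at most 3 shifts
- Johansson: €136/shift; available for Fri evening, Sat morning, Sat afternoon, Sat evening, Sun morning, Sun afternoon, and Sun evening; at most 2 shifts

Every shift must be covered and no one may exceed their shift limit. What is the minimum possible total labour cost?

Picking the cheapest available vet tech for each shift independently would cost €1052, but that ignores the shift limits.
An optimal schedule: Fri evening→Cruz, Sat morning→Cruz, Sat afternoon→Espinoza+Cruz, Sat evening→Espinoza, Sun morning→Johansson, Sun afternoon→Nakamura, Sun evening→Johansson.
Total: 134 + 134 + 130 + 134 + 130 + 136 + 140 + 136 = €1074.

€1074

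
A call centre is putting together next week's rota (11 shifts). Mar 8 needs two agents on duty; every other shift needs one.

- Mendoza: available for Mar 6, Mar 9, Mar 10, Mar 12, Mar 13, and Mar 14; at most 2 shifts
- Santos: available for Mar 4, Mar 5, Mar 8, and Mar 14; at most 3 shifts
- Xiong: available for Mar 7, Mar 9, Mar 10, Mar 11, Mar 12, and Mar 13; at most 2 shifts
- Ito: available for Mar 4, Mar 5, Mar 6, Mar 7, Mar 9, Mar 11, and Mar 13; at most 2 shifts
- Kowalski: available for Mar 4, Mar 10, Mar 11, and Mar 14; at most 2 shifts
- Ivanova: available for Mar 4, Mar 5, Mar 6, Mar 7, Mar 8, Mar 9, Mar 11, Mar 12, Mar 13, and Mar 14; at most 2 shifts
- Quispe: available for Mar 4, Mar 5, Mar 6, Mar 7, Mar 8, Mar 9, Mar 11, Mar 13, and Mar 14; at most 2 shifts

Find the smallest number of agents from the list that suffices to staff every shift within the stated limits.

12 slots to fill and no one can take more than 3, so at least ⌈12/3⌉ = 4 agents are needed.
Any 5 agents together have capacity at most 3+2+2+2+2 = 11 < 12 slots, so 5 can never suffice.
Mendoza, Santos, Xiong, Ito, Kowalski, and Ivanova alone can cover everything: Mar 4→Santos, Mar 5→Santos, Mar 6→Mendoza, Mar 7→Xiong, Mar 8→Santos+Ivanova, Mar 9→Ito, Mar 10→Mendoza, Mar 11→Ito, Mar 12→Xiong, Mar 13→Ivanova, Mar 14→Kowalski.

6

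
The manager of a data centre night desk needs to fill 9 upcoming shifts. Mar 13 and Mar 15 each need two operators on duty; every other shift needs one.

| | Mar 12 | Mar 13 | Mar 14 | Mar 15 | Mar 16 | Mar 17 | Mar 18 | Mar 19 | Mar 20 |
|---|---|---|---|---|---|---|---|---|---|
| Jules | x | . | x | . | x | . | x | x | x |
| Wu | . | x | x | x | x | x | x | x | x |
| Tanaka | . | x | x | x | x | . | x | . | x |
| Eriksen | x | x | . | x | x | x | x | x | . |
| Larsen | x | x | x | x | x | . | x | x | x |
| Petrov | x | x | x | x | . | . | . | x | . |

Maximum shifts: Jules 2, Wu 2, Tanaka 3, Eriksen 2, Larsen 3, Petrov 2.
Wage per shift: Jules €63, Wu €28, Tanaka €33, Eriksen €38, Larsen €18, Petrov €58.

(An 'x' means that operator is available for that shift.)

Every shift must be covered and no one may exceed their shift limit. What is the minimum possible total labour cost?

€343

Picking the cheapest available operator for each shift independently would cost €228, but that ignores the shift limits.
An optimal schedule: Mar 12→Larsen, Mar 13→Tanaka+Eriksen, Mar 14→Larsen, Mar 15→Tanaka+Petrov, Mar 16→Wu, Mar 17→Wu, Mar 18→Tanaka, Mar 19→Eriksen, Mar 20→Larsen.
Total: 18 + 33 + 38 + 18 + 33 + 58 + 28 + 28 + 33 + 38 + 18 = €343.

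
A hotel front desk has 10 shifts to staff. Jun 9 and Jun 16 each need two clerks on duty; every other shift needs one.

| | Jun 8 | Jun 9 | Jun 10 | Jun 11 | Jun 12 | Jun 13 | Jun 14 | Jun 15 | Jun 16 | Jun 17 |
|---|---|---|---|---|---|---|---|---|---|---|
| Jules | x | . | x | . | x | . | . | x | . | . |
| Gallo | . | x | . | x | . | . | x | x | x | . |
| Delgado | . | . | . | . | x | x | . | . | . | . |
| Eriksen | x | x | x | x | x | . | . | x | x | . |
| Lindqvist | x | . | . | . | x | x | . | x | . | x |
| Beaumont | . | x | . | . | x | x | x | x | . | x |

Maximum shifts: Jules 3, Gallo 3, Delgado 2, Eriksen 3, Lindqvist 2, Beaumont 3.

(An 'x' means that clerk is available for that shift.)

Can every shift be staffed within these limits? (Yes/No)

Yes

Jun 16 can only be covered by Gallo and Eriksen, so that assignment is forced.
One valid schedule: Jun 8→Jules, Jun 9→Eriksen+Beaumont, Jun 10→Jules, Jun 11→Gallo, Jun 12→Jules, Jun 13→Delgado, Jun 14→Gallo, Jun 15→Eriksen, Jun 16→Gallo+Eriksen, Jun 17→Lindqvist.
Loads: Jules 3/3, Gallo 3/3, Delgado 1/2, Eriksen 3/3, Lindqvist 1/2, Beaumont 1/3 — all within limits.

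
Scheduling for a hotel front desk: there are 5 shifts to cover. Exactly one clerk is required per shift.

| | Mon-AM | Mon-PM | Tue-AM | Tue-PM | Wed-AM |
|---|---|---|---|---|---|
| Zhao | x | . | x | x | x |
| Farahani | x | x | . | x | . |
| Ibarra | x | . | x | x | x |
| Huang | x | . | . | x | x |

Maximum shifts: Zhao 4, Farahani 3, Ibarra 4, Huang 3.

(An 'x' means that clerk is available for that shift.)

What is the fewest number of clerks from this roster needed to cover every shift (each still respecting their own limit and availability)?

2

5 slots to fill and no one can take more than 4, so at least ⌈5/4⌉ = 2 clerks are needed.
Zhao and Farahani alone can cover everything: Mon-AM→Zhao, Mon-PM→Farahani, Tue-AM→Zhao, Tue-PM→Zhao, Wed-AM→Zhao.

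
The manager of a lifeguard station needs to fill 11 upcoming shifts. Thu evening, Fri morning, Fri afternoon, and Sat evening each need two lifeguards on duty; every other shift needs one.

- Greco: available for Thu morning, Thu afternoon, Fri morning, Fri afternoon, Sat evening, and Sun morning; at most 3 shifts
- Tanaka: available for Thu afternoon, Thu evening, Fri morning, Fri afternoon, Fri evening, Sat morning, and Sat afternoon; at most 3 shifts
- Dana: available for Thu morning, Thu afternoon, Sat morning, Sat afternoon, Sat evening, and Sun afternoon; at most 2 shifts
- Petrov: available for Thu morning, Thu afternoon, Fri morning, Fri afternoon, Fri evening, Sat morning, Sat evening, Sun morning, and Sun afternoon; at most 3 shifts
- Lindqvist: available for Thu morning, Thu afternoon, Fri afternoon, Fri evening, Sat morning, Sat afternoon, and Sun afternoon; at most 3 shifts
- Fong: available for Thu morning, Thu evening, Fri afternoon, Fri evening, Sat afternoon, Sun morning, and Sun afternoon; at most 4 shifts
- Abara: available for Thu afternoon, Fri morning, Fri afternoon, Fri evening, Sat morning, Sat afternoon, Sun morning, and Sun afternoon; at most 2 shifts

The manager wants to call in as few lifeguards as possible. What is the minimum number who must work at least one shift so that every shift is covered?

15 slots to fill and no one can take more than 4, so at least ⌈15/4⌉ = 4 lifeguards are needed.
Any 4 lifeguards together have capacity at most 4+3+3+3 = 13 < 15 slots, so 4 can never suffice.
Greco, Tanaka, Dana, Petrov, and Fong alone can cover everything: Thu morning→Fong, Thu afternoon→Petrov, Thu evening→Tanaka+Fong, Fri morning→Greco+Tanaka, Fri afternoon→Petrov+Fong, Fri evening→Tanaka, Sat morning→Dana, Sat afternoon→Dana, Sat evening→Greco+Petrov, Sun morning→Greco, Sun afternoon→Fong.

5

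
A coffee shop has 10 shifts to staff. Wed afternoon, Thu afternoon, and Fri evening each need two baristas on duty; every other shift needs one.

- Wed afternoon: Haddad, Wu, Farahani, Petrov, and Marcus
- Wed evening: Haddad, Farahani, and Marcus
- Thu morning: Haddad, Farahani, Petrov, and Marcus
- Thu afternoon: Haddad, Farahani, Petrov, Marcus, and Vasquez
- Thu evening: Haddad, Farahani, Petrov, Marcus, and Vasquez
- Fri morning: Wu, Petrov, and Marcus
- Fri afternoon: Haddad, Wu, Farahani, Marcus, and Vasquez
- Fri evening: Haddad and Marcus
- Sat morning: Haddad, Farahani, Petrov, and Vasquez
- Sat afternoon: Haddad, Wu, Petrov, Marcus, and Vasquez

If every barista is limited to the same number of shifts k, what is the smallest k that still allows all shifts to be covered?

3

With 6 baristas and 13 worker-slots to fill, someone must work at least ⌈13/6⌉ = 3 shifts, so k ≥ 3.
k = 3 works: Wed afternoon→Farahani+Petrov, Wed evening→Haddad, Thu morning→Haddad, Thu afternoon→Petrov+Marcus, Thu evening→Farahani, Fri morning→Wu, Fri afternoon→Wu, Fri evening→Haddad+Marcus, Sat morning→Farahani, Sat afternoon→Wu.
Loads: Haddad 3, Wu 3, Farahani 3, Petrov 2, Marcus 2, Vasquez 0 — all ≤ 3.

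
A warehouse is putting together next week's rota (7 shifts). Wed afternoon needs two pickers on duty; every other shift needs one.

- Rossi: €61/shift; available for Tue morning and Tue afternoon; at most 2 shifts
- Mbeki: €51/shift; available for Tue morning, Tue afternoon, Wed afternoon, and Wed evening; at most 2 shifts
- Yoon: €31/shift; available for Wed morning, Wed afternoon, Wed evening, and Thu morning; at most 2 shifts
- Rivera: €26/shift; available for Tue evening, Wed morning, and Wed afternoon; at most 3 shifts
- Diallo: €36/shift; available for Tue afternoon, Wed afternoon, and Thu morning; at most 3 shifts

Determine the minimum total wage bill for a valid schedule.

€263

Tue evening can only be covered by Rivera, so that assignment is forced.
Picking the cheapest available picker for each shift independently would cost €258, but that ignores the shift limits.
An optimal schedule: Tue morning→Mbeki, Tue afternoon→Diallo, Tue evening→Rivera, Wed morning→Rivera, Wed afternoon→Rivera+Diallo, Wed evening→Yoon, Thu morning→Yoon.
Total: 51 + 36 + 26 + 26 + 26 + 36 + 31 + 31 = €263.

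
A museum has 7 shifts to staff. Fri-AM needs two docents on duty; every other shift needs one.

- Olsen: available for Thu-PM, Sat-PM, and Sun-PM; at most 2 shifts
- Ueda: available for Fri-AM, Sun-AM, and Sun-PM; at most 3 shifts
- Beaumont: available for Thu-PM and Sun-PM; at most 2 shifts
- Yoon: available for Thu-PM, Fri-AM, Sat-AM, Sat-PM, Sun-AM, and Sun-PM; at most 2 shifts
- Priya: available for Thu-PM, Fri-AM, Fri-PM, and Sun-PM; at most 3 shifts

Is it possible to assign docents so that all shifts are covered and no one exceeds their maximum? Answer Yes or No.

Yes

Fri-PM can only be covered by Priya, so that assignment is forced.
Sat-AM can only be covered by Yoon, so that assignment is forced.
One valid schedule: Thu-PM→Olsen, Fri-AM→Ueda+Yoon, Fri-PM→Priya, Sat-AM→Yoon, Sat-PM→Olsen, Sun-AM→Ueda, Sun-PM→Ueda.
Loads: Olsen 2/2, Ueda 3/3, Beaumont 0/2, Yoon 2/2, Priya 1/3 — all within limits.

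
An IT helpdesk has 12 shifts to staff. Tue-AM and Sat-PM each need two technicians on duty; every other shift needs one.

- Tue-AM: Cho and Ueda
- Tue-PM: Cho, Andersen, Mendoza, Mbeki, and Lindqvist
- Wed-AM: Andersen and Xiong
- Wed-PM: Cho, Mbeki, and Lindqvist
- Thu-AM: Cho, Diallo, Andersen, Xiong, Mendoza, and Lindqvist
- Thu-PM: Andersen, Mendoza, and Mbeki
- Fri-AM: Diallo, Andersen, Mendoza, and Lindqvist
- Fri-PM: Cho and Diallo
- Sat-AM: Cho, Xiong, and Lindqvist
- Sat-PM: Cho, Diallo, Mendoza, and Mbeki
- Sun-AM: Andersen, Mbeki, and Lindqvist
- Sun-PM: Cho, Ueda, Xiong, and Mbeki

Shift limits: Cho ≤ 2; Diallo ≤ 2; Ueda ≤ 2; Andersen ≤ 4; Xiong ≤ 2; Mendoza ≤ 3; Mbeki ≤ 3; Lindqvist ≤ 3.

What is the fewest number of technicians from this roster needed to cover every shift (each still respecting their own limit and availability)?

14 slots to fill and no one can take more than 4, so at least ⌈14/4⌉ = 4 technicians are needed.
No set of 5 technicians can cover every shift (each such set leaves at least one shift with no one available or exceeds a cap).
Cho, Diallo, Ueda, Andersen, Xiong, and Mendoza alone can cover everything: Tue-AM→Cho+Ueda, Tue-PM→Andersen, Wed-AM→Andersen, Wed-PM→Cho, Thu-AM→Xiong, Thu-PM→Andersen, Fri-AM→Mendoza, Fri-PM→Diallo, Sat-AM→Xiong, Sat-PM→Diallo+Mendoza, Sun-AM→Andersen, Sun-PM→Ueda.

6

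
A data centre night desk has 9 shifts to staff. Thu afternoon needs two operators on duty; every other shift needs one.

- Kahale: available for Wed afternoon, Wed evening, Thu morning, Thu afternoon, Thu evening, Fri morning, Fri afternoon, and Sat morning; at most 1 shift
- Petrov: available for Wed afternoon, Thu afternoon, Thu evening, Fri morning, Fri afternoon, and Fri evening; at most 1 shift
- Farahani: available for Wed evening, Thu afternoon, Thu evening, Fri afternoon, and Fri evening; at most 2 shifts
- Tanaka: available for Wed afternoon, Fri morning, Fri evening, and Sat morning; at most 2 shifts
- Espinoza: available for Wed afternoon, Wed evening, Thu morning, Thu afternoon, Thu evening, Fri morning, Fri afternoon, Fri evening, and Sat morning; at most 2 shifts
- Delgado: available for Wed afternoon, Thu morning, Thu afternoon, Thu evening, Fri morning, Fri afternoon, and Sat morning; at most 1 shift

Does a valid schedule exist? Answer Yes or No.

No

Total capacity is 1+1+2+2+2+1 = 9 but 10 worker-slots are needed — infeasible.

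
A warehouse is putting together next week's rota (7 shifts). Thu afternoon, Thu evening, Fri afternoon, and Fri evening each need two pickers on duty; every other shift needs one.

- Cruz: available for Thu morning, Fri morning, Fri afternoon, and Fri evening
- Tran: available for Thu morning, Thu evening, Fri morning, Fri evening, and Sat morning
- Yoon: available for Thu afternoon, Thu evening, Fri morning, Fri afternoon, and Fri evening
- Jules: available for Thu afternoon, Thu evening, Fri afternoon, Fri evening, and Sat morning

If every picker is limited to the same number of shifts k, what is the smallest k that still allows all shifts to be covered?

With 4 pickers and 11 worker-slots to fill, someone must work at least ⌈11/4⌉ = 3 shifts, so k ≥ 3.
k = 3 works: Thu morning→Cruz, Thu afternoon→Yoon+Jules, Thu evening→Tran+Yoon, Fri morning→Cruz, Fri afternoon→Cruz+Yoon, Fri evening→Tran+Jules, Sat morning→Tran.
Loads: Cruz 3, Tran 3, Yoon 3, Jules 2 — all ≤ 3.

3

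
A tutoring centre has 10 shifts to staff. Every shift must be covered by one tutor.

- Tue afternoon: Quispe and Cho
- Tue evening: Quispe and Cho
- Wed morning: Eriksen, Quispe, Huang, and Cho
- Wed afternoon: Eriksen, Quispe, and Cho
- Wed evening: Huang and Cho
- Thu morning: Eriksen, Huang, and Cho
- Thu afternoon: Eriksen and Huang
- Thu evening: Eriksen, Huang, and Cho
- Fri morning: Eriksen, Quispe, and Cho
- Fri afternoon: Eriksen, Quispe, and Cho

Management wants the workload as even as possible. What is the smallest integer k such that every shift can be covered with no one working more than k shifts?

With 4 tutors and 10 worker-slots to fill, someone must work at least ⌈10/4⌉ = 3 shifts, so k ≥ 3.
k = 3 works: Tue afternoon→Quispe, Tue evening→Quispe, Wed morning→Huang, Wed afternoon→Eriksen, Wed evening→Huang, Thu morning→Eriksen, Thu afternoon→Eriksen, Thu evening→Huang, Fri morning→Quispe, Fri afternoon→Cho.
Loads: Eriksen 3, Quispe 3, Huang 3, Cho 1 — all ≤ 3.

3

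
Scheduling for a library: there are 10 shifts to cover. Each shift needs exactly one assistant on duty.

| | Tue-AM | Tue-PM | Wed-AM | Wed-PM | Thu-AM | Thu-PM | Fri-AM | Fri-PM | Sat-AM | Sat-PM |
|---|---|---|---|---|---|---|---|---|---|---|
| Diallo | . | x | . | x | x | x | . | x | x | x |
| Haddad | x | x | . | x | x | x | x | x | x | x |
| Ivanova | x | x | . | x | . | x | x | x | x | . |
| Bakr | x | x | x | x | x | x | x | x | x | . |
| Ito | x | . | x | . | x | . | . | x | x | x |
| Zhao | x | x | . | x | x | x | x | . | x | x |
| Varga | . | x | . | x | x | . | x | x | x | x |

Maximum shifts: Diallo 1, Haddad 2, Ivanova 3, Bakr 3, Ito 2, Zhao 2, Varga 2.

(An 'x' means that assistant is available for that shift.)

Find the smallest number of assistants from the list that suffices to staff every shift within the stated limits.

10 slots to fill and no one can take more than 3, so at least ⌈10/3⌉ = 4 assistants are needed.
Haddad, Ivanova, Bakr, and Ito alone can cover everything: Tue-AM→Bakr, Tue-PM→Haddad, Wed-AM→Bakr, Wed-PM→Ivanova, Thu-AM→Bakr, Thu-PM→Ivanova, Fri-AM→Ivanova, Fri-PM→Ito, Sat-AM→Ito, Sat-PM→Haddad.

4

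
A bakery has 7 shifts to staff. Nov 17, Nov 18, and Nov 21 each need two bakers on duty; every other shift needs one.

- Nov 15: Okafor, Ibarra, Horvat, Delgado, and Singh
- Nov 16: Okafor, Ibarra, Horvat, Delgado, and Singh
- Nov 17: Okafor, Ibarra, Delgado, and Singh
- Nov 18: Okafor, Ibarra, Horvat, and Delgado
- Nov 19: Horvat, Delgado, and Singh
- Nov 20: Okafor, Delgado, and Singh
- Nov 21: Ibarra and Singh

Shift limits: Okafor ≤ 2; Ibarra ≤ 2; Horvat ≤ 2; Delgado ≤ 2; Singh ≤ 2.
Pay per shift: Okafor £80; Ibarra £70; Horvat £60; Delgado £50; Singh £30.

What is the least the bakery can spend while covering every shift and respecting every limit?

Nov 21 can only be covered by Ibarra and Singh, so that assignment is forced.
Picking the cheapest available baker for each shift independently would cost £410, but that ignores the shift limits.
An optimal schedule: Nov 15→Okafor, Nov 16→Ibarra, Nov 17→Delgado+Singh, Nov 18→Horvat+Delgado, Nov 19→Horvat, Nov 20→Okafor, Nov 21→Ibarra+Singh.
Total: 80 + 70 + 50 + 30 + 60 + 50 + 60 + 80 + 70 + 30 = £580.

£580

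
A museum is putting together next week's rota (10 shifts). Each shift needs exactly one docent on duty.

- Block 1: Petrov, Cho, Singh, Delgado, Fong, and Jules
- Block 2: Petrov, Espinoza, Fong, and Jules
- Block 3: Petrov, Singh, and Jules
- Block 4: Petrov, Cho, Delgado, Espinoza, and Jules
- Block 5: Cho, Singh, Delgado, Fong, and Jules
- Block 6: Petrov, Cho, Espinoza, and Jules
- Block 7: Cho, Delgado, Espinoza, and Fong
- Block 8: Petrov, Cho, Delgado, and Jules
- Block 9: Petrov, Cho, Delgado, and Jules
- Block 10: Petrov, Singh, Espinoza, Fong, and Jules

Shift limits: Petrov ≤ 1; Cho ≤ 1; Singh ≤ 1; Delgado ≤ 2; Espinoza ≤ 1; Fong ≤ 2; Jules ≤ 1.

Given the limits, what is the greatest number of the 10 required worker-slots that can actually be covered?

9

Total capacity across all docents is 1+1+1+2+1+2+1 = 9, and 10 slots are needed, so at most 9 can be filled.
An assignment achieving 9: Block 1→Fong, Block 2→Espinoza, Block 3→Petrov, Block 5→Singh, Block 6→Cho, Block 7→Delgado, Block 8→Delgado, Block 9→Jules, Block 10→Fong.
Loads: Petrov 1/1, Cho 1/1, Singh 1/1, Delgado 2/2, Espinoza 1/1, Fong 2/2, Jules 1/1.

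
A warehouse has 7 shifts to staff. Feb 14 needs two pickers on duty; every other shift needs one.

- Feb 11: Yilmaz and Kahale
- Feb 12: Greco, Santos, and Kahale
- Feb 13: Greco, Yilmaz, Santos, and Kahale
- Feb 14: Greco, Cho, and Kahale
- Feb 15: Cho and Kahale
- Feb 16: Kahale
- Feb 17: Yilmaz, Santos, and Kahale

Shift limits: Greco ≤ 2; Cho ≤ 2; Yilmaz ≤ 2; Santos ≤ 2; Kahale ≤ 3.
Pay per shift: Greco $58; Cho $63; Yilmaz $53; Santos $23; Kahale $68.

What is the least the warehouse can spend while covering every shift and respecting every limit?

Feb 16 can only be covered by Kahale, so that assignment is forced.
Picking the cheapest available picker for each shift independently would cost $374, but that ignores the shift limits.
An optimal schedule: Feb 11→Yilmaz, Feb 12→Santos, Feb 13→Yilmaz, Feb 14→Greco+Cho, Feb 15→Cho, Feb 16→Kahale, Feb 17→Santos.
Total: 53 + 23 + 53 + 58 + 63 + 63 + 68 + 23 = $404.

$404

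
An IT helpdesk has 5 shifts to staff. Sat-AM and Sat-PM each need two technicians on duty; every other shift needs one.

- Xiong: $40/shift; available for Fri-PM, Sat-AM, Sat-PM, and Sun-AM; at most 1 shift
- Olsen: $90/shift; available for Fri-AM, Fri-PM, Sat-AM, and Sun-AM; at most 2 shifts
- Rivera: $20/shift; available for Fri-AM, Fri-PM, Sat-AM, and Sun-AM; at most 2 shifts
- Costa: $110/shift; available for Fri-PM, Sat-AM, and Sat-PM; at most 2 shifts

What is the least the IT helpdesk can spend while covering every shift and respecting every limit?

$480

Sat-PM can only be covered by Xiong and Costa, so that assignment is forced.
Picking the cheapest available technician for each shift independently would cost $270, but that ignores the shift limits.
An optimal schedule: Fri-AM→Olsen, Fri-PM→Rivera, Sat-AM→Rivera+Costa, Sat-PM→Xiong+Costa, Sun-AM→Olsen.
Total: 90 + 20 + 20 + 110 + 40 + 110 + 90 = $480.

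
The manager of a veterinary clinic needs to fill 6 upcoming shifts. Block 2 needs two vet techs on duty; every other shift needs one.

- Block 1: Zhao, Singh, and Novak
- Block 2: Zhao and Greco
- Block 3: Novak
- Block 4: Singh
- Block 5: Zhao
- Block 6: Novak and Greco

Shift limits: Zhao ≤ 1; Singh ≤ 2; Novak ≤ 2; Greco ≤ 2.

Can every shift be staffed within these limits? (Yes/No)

No

Total capacity is 7 and 7 slots are needed, so capacity alone doesn't rule it out.
Shifts {Block 2, Block 5} need 3 worker-slots in total, but the vet techs available for any of those shifts (Zhao and Greco) can supply at most 2 among them. So no valid schedule exists.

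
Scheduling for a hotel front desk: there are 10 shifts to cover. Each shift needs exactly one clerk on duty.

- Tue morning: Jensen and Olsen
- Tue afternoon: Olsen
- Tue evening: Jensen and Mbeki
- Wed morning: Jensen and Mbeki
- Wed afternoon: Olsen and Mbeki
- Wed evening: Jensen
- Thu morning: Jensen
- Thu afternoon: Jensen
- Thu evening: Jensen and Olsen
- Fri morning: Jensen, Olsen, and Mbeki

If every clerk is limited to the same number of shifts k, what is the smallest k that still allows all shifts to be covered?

With 3 clerks and 10 worker-slots to fill, someone must work at least ⌈10/3⌉ = 4 shifts, so k ≥ 4.
k = 4 works: Tue morning→Jensen, Tue afternoon→Olsen, Tue evening→Mbeki, Wed morning→Mbeki, Wed afternoon→Olsen, Wed evening→Jensen, Thu morning→Jensen, Thu afternoon→Jensen, Thu evening→Olsen, Fri morning→Olsen.
Loads: Jensen 4, Olsen 4, Mbeki 2 — all ≤ 4.

4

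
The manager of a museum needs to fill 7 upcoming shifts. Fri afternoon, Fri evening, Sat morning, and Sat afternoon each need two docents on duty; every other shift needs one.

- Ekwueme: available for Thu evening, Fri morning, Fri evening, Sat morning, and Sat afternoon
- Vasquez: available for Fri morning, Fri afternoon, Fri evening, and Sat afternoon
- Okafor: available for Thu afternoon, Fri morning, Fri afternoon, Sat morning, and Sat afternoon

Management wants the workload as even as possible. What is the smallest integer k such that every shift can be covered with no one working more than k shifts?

4

With 3 docents and 11 worker-slots to fill, someone must work at least ⌈11/3⌉ = 4 shifts, so k ≥ 4.
k = 4 works: Thu afternoon→Okafor, Thu evening→Ekwueme, Fri morning→Ekwueme, Fri afternoon→Vasquez+Okafor, Fri evening→Ekwueme+Vasquez, Sat morning→Ekwueme+Okafor, Sat afternoon→Vasquez+Okafor.
Loads: Ekwueme 4, Vasquez 3, Okafor 4 — all ≤ 4.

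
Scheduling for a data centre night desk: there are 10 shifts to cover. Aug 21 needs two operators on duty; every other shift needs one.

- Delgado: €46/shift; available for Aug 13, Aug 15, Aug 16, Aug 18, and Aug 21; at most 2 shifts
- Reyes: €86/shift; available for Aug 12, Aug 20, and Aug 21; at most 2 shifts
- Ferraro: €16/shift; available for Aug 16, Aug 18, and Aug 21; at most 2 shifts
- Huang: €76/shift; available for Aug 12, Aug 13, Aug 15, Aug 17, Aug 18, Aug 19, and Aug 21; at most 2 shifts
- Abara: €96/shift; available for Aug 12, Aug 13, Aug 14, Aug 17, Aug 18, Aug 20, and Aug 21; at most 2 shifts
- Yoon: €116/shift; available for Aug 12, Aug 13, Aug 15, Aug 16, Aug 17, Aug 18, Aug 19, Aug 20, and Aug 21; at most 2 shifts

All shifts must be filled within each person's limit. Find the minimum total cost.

Aug 14 can only be covered by Abara, so that assignment is forced.
Picking the cheapest available operator for each shift independently would cost €596, but that ignores the shift limits.
An optimal schedule: Aug 12→Reyes, Aug 13→Abara, Aug 14→Abara, Aug 15→Delgado, Aug 16→Delgado, Aug 17→Huang, Aug 18→Ferraro, Aug 19→Huang, Aug 20→Reyes, Aug 21→Ferraro+Yoon.
Total: 86 + 96 + 96 + 46 + 46 + 76 + 16 + 76 + 86 + 16 + 116 = €756.

€756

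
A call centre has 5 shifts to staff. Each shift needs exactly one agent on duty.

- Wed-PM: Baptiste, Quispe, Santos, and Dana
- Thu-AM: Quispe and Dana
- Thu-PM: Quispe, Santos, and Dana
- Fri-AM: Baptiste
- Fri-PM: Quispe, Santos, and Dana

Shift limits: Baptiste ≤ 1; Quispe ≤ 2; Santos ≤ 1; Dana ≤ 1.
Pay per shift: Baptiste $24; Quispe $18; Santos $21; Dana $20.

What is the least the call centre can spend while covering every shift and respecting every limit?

$101

Fri-AM can only be covered by Baptiste, so that assignment is forced.
Picking the cheapest available agent for each shift independently would cost $96, but that ignores the shift limits.
An optimal schedule: Wed-PM→Dana, Thu-AM→Quispe, Thu-PM→Quispe, Fri-AM→Baptiste, Fri-PM→Santos.
Total: 20 + 18 + 18 + 24 + 21 = $101.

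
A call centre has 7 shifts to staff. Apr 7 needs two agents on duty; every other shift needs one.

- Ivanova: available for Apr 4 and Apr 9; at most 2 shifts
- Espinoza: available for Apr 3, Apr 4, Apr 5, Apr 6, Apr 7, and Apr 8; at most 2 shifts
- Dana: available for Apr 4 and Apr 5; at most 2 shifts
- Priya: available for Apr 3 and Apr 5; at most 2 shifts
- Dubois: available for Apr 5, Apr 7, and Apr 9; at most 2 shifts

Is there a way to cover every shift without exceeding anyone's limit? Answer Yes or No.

Total capacity is 10 and 8 slots are needed, so capacity alone doesn't rule it out.
Shifts {Apr 6, Apr 7, Apr 8} need 4 worker-slots in total, but the agents available for any of those shifts (Espinoza and Dubois) can supply at most 3 among them. So no valid schedule exists.

No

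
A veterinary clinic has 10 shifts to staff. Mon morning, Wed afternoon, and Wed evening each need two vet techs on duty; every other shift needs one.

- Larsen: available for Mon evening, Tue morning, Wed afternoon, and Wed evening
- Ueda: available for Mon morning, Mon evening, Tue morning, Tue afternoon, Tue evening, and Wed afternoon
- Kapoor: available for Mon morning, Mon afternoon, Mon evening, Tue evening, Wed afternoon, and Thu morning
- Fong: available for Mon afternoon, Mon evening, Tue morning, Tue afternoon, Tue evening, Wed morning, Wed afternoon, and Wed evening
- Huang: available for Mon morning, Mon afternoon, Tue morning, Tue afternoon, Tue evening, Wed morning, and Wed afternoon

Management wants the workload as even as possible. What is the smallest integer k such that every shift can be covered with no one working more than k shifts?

3

With 5 vet techs and 13 worker-slots to fill, someone must work at least ⌈13/5⌉ = 3 shifts, so k ≥ 3.
k = 3 works: Mon morning→Ueda+Kapoor, Mon afternoon→Kapoor, Mon evening→Larsen, Tue morning→Larsen, Tue afternoon→Ueda, Tue evening→Ueda, Wed morning→Fong, Wed afternoon→Fong+Huang, Wed evening→Larsen+Fong, Thu morning→Kapoor.
Loads: Larsen 3, Ueda 3, Kapoor 3, Fong 3, Huang 1 — all ≤ 3.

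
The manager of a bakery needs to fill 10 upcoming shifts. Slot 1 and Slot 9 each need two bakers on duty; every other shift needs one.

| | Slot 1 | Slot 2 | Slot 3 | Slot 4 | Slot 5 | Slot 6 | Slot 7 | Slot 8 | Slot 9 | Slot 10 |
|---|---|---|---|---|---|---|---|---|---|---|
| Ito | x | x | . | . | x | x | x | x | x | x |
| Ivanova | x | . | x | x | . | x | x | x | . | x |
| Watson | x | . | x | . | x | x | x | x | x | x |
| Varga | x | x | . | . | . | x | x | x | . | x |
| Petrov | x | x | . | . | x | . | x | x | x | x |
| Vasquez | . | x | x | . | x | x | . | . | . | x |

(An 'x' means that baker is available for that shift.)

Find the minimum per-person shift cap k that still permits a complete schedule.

With 6 bakers and 12 worker-slots to fill, someone must work at least ⌈12/6⌉ = 2 shifts, so k ≥ 2.
k = 2 works: Slot 1→Varga+Petrov, Slot 2→Ito, Slot 3→Ivanova, Slot 4→Ivanova, Slot 5→Watson, Slot 6→Vasquez, Slot 7→Varga, Slot 8→Petrov, Slot 9→Ito+Watson, Slot 10→Vasquez.
Loads: Ito 2, Ivanova 2, Watson 2, Varga 2, Petrov 2, Vasquez 2 — all ≤ 2.

2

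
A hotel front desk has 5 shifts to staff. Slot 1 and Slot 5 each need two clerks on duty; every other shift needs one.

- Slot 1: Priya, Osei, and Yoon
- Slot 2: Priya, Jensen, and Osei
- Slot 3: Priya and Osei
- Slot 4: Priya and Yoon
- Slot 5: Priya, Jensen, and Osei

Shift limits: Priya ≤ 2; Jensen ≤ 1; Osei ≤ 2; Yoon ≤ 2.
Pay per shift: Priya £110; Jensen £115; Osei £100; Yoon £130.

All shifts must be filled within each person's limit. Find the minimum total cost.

Picking the cheapest available clerk for each shift independently would cost £730, but that ignores the shift limits.
An optimal schedule: Slot 1→Priya+Yoon, Slot 2→Osei, Slot 3→Priya, Slot 4→Yoon, Slot 5→Jensen+Osei.
Total: 110 + 130 + 100 + 110 + 130 + 115 + 100 = £795.

£795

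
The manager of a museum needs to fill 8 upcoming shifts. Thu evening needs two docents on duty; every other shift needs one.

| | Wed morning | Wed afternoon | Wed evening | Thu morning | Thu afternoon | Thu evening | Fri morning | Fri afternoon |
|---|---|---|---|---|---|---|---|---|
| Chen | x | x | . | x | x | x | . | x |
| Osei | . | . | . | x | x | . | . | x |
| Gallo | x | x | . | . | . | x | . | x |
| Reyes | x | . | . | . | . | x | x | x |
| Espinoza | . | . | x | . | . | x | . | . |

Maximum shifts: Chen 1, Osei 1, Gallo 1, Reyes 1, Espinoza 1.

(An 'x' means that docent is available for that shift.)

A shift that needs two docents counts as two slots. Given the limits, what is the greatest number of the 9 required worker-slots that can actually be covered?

5

Total capacity across all docents is 1+1+1+1+1 = 5, and 9 slots are needed, so at most 5 can be filled.
An assignment achieving 5: Wed morning→Gallo, Wed afternoon→Chen, Wed evening→Espinoza, Thu morning→Osei, Fri morning→Reyes.
Loads: Chen 1/1, Osei 1/1, Gallo 1/1, Reyes 1/1, Espinoza 1/1.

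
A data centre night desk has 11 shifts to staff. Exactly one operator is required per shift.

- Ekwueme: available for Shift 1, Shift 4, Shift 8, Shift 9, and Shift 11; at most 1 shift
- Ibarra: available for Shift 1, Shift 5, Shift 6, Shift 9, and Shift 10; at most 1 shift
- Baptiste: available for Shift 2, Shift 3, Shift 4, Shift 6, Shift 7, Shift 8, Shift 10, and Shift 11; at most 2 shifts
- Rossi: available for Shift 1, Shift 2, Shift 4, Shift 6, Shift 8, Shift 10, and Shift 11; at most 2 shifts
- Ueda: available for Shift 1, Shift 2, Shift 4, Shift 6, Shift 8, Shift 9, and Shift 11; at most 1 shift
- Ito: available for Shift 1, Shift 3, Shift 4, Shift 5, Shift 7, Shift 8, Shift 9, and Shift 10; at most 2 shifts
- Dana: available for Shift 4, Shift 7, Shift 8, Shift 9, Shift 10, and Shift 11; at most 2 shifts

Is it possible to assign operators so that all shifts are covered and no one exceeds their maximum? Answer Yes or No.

Yes

One valid schedule: Shift 1→Ekwueme, Shift 2→Baptiste, Shift 3→Baptiste, Shift 4→Ito, Shift 5→Ibarra, Shift 6→Rossi, Shift 7→Ito, Shift 8→Dana, Shift 9→Ueda, Shift 10→Rossi, Shift 11→Dana.
Loads: Ekwueme 1/1, Ibarra 1/1, Baptiste 2/2, Rossi 2/2, Ueda 1/1, Ito 2/2, Dana 2/2 — all within limits.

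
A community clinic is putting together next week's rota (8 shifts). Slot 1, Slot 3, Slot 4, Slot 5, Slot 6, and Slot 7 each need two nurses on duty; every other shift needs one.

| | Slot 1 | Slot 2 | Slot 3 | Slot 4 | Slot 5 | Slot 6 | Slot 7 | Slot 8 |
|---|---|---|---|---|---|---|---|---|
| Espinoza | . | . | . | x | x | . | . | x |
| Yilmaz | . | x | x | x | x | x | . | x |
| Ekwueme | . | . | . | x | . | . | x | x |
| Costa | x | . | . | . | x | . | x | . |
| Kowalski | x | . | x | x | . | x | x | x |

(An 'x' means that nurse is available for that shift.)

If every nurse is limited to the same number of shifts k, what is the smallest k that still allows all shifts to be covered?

With 5 nurses and 14 worker-slots to fill, someone must work at least ⌈14/5⌉ = 3 shifts, so k ≥ 3.
k = 3 works: Slot 1→Costa+Kowalski, Slot 2→Yilmaz, Slot 3→Yilmaz+Kowalski, Slot 4→Espinoza+Ekwueme, Slot 5→Espinoza+Costa, Slot 6→Yilmaz+Kowalski, Slot 7→Ekwueme+Costa, Slot 8→Espinoza.
Loads: Espinoza 3, Yilmaz 3, Ekwueme 2, Costa 3, Kowalski 3 — all ≤ 3.

3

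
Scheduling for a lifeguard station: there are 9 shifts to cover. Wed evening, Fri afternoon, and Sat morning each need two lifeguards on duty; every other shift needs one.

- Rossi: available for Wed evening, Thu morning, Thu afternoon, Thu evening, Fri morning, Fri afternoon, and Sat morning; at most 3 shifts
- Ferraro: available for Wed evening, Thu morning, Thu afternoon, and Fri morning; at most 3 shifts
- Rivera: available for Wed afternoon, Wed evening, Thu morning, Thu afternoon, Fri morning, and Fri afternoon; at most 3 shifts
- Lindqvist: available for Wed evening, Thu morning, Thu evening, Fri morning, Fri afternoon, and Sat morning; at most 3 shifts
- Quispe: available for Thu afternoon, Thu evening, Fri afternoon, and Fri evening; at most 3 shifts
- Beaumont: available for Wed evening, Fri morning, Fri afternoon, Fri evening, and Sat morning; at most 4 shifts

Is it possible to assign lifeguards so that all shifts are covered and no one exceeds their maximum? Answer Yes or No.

Yes

Wed afternoon can only be covered by Rivera, so that assignment is forced.
One valid schedule: Wed afternoon→Rivera, Wed evening→Ferraro+Rivera, Thu morning→Rossi, Thu afternoon→Ferraro, Thu evening→Rossi, Fri morning→Ferraro, Fri afternoon→Rivera+Lindqvist, Fri evening→Quispe, Sat morning→Rossi+Lindqvist.
Loads: Rossi 3/3, Ferraro 3/3, Rivera 3/3, Lindqvist 2/3, Quispe 1/3, Beaumont 0/4 — all within limits.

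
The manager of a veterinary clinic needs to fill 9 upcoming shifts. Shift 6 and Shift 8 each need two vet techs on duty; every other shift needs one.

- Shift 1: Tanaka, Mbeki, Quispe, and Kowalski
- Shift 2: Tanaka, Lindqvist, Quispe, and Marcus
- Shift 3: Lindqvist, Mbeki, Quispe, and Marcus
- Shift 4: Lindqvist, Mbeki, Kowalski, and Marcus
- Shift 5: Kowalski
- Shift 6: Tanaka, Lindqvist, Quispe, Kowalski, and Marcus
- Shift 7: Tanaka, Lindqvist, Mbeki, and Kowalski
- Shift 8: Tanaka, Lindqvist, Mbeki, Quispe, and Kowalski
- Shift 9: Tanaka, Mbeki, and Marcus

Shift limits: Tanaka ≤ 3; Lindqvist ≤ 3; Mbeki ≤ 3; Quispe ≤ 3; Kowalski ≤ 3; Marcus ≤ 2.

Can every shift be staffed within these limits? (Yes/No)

Yes

Shift 5 can only be covered by Kowalski, so that assignment is forced.
One valid schedule: Shift 1→Tanaka, Shift 2→Tanaka, Shift 3→Lindqvist, Shift 4→Lindqvist, Shift 5→Kowalski, Shift 6→Quispe+Kowalski, Shift 7→Lindqvist, Shift 8→Mbeki+Quispe, Shift 9→Tanaka.
Loads: Tanaka 3/3, Lindqvist 3/3, Mbeki 1/3, Quispe 2/3, Kowalski 2/3, Marcus 0/2 — all within limits.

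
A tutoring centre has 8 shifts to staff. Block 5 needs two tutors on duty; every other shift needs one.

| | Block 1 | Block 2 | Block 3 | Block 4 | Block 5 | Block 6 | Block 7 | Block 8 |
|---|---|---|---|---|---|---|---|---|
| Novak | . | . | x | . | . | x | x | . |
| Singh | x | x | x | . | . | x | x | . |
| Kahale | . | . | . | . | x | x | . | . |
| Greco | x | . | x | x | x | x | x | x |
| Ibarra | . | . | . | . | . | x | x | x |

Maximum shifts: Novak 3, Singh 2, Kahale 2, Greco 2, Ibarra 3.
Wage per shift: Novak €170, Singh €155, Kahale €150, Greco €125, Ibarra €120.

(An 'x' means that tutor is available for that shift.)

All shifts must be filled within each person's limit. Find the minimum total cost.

€1240

Block 2 can only be covered by Singh, so that assignment is forced.
Block 4 can only be covered by Greco, so that assignment is forced.
Block 5 can only be covered by Kahale and Greco, so that assignment is forced.
Picking the cheapest available tutor for each shift independently would cost €1165, but that ignores the shift limits.
An optimal schedule: Block 1→Singh, Block 2→Singh, Block 3→Novak, Block 4→Greco, Block 5→Greco+Kahale, Block 6→Ibarra, Block 7→Ibarra, Block 8→Ibarra.
Total: 155 + 155 + 170 + 125 + 125 + 150 + 120 + 120 + 120 = €1240.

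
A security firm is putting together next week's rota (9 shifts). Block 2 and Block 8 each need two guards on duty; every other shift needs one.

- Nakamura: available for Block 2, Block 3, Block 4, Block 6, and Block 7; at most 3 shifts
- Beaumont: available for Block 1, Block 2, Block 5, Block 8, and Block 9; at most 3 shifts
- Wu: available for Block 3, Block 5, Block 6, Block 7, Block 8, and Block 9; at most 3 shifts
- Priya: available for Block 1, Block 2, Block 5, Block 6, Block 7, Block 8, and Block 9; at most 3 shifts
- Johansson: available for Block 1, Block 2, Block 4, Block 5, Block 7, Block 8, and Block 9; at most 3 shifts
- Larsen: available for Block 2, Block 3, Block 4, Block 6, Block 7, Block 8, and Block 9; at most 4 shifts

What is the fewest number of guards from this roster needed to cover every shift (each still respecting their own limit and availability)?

4

11 slots to fill and no one can take more than 4, so at least ⌈11/4⌉ = 3 guards are needed.
Any 3 guards together have capacity at most 4+3+3 = 10 < 11 slots, so 3 can never suffice.
Nakamura, Beaumont, Wu, and Priya alone can cover everything: Block 1→Beaumont, Block 2→Nakamura+Beaumont, Block 3→Nakamura, Block 4→Nakamura, Block 5→Beaumont, Block 6→Wu, Block 7→Wu, Block 8→Wu+Priya, Block 9→Priya.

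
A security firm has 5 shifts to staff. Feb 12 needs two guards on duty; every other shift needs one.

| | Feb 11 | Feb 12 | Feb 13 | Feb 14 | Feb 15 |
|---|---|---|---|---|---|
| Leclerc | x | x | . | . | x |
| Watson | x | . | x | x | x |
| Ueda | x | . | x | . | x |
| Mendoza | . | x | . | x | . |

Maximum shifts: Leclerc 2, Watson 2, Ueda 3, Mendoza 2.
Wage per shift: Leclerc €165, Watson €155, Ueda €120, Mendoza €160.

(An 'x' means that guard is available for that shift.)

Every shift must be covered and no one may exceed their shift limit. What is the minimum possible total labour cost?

Feb 12 can only be covered by Leclerc and Mendoza, so that assignment is forced.
Picking the cheapest available guard for each shift independently would cost €840, and that bound is achievable.
An optimal schedule: Feb 11→Ueda, Feb 12→Mendoza+Leclerc, Feb 13→Ueda, Feb 14→Watson, Feb 15→Ueda.
Total: 120 + 160 + 165 + 120 + 155 + 120 = €840.

€840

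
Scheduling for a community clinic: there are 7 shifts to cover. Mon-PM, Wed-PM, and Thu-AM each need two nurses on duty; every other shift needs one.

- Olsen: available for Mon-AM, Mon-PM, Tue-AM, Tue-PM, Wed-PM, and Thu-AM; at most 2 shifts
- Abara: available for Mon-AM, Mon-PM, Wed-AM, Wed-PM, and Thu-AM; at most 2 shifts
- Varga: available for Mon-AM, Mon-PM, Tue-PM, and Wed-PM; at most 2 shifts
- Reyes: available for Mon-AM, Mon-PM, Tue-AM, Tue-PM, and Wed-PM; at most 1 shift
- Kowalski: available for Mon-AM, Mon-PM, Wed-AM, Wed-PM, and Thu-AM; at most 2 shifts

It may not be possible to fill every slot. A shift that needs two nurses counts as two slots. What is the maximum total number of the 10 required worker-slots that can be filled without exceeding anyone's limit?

9

Total capacity across all nurses is 2+2+2+1+2 = 9, and 10 slots are needed, so at most 9 can be filled.
An assignment achieving 9: Mon-AM→Varga, Mon-PM→Varga+Reyes, Tue-AM→Olsen, Tue-PM→Olsen, Wed-AM→Abara, Wed-PM→Kowalski, Thu-AM→Abara+Kowalski.
Loads: Olsen 2/2, Abara 2/2, Varga 2/2, Reyes 1/1, Kowalski 2/2.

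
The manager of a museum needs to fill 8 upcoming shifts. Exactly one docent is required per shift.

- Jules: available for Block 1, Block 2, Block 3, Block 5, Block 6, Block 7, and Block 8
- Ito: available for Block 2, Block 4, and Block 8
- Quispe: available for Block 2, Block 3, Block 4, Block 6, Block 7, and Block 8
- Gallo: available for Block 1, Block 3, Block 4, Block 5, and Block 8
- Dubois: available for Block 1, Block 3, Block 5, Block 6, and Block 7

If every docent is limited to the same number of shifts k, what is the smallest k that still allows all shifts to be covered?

2

With 5 docents and 8 worker-slots to fill, someone must work at least ⌈8/5⌉ = 2 shifts, so k ≥ 2.
k = 2 works: Block 1→Jules, Block 2→Jules, Block 3→Gallo, Block 4→Ito, Block 5→Gallo, Block 6→Quispe, Block 7→Quispe, Block 8→Ito.
Loads: Jules 2, Ito 2, Quispe 2, Gallo 2, Dubois 0 — all ≤ 2.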